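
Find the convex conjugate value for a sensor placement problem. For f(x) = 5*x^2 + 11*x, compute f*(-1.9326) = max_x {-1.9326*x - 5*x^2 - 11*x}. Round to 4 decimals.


f*(y) = sup_x {y*x - a*x^2 - b*x} = sup_x {(y-b)*x - a*x^2}
FOC: (y - b) - 2a*x = 0 => x* = (y - b)/(2a)
x* = (-1.9326 - 11)/(2*5) = -1.2933
f*(-1.9326) = (y-b)^2/(4a) = (-1.9326 - 11)^2/(4*5)
= 167.2521/20 = 8.3626


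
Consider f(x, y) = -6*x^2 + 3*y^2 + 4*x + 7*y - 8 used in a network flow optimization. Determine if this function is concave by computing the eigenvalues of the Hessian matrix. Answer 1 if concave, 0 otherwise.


The Hessian of f(x,y) = -6*x^2 + 3*y^2 + 4*x + 7*y - 8 is:
H = [[-12, 0], [0, 6]]
Trace = -12 + 6 = -6
Determinant = -12*6 - (0)^2 = -72
Discriminant = (-6)^2 - 4*-72 = 324.0
Eigenvalues: lambda_1 = -12.0, lambda_2 = 6.0
The function is not concave.

0


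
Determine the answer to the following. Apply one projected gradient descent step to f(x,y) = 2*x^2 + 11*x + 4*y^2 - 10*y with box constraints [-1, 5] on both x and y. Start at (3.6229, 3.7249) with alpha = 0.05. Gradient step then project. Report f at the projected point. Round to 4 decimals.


Step 1: Compute gradient at (3.6229, 3.7249).
grad_x = 2*2*3.6229 + 11 = 25.4916
grad_y = 2*4*3.7249 - 10 = 19.7992
Step 2: Gradient step.
x_raw = 3.6229 - 0.05*25.4916 = 2.3483
y_raw = 3.7249 - 0.05*19.7992 = 2.7349
Step 3: Project onto [-1, 5].
x_proj = clip(2.3483) = 2.3483
y_proj = clip(2.7349) = 2.7349
Step 4: Evaluate f.
f(2.3483, 2.7349) = 39.4309


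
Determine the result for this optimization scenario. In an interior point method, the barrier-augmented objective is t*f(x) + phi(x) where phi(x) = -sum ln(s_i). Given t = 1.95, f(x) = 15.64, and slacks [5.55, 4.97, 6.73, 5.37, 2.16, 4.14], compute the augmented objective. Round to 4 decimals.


Step 1: Compute log-barrier.
ln values: [1.7138, 1.6034, 1.9066, 1.6808, 0.7701, 1.4207]
phi = -(1.7138 + 1.6034 + 1.9066 + 1.6808 + 0.7701 + 1.4207) = -9.0954
Step 2: Compute augmented objective.
t*f(x) = 1.95*15.64 = 30.498
Total = 30.498 - 9.0954 = 21.4026


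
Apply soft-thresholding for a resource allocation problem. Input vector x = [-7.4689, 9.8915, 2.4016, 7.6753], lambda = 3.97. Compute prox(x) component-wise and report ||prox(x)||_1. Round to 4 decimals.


Soft-thresholding with lambda = 3.97:
prox(-7.4689) = sign(-7.4689)*max(|-7.4689| - 3.97, 0) = -3.4989
prox(9.8915) = sign(9.8915)*max(|9.8915| - 3.97, 0) = 5.9215
prox(2.4016) = sign(2.4016)*max(|2.4016| - 3.97, 0) = 0.0
prox(7.6753) = sign(7.6753)*max(|7.6753| - 3.97, 0) = 3.7053
prox(x) = [-3.4989, 5.9215, 0.0, 3.7053]
||prox(x)||_1 = 3.4989 + 5.9215 + 0.0 + 3.7053 = 13.1257


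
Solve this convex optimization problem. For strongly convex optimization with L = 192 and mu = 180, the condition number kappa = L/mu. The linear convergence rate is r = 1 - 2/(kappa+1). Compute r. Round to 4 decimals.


Step 1: Compute the condition number.
kappa = L/mu = 192/180 = 1.0667
Step 2: Compute the convergence rate.
r = 1 - 2/(kappa + 1) = 1 - 2*mu/(L + mu) = (L - mu)/(L + mu) = 12/372 = 0.0323


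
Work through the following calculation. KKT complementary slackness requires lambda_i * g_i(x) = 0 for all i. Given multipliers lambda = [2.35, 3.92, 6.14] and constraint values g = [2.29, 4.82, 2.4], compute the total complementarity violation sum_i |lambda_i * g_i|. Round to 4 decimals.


KKT complementary slackness check:
lambda_1 * g_1 = 2.35 * 2.29 = 5.3815
lambda_2 * g_2 = 3.92 * 4.82 = 18.8944
lambda_3 * g_3 = 6.14 * 2.4 = 14.736
Total violation = 5.3815 + 18.8944 + 14.736 = 39.0119


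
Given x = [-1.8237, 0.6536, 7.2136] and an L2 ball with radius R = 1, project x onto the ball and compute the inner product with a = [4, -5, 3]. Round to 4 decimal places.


Step 1: Compute ||x|| (intermediates to 6 decimals).
||x|| = sqrt((-1.8237)^2 + 0.6536^2 + 7.2136^2) = 7.46921
Step 2: Project.
Since ||x|| > R, scale = R/||x|| = 1/7.46921 = 0.133883, proj(x) = scale * x
proj(x) = [-0.244162, 0.087506, 0.965778]
Step 3: Dot product.
a^T * proj(x) = 4*(-0.244162) - 5*0.087506 + 3*0.965778 = 1.4832


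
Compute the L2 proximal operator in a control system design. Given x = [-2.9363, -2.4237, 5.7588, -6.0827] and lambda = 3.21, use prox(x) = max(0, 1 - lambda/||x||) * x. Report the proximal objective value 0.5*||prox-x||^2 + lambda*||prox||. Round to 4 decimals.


Step 1: Compute ||x||.
||x|| = 9.201
Step 2: Compute scaling factor.
scale = max(0, 1 - 3.21/9.201) = 0.6511
Step 3: prox(x) = [-1.9119, -1.5781, 3.7497, -3.9606]
||prox(x)|| = 5.991
Step 4: Proximal objective.
0.5*||prox-x||^2 = 5.1521
lambda*||prox|| = 19.2311
Total = 24.3833


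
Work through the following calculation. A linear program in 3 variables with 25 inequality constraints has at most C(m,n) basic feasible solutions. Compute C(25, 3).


Each vertex corresponds to some choice of n active constraints out of m, so the number of vertices is at most C(m, n) = m! / (n!(m-n)!).
m = 25, n = 3
Numerator: 25 * 24 * 23
Denominator: 3! = 6
C(25, 3) = 2300


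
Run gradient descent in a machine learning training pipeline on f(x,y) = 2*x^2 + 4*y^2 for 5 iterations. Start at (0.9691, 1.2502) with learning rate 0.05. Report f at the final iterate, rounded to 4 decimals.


Gradient descent on f(x,y) = 2*x^2 + 4*y^2.
Starting point: (0.9691, 1.2502), alpha = 0.05
Step 1: grad_x = 2*2*0.9691 = 3.8764, grad_y = 2*4*1.2502 = 10.0016
  x_1 = 0.9691 - 0.05*3.8764 = 0.7753
  y_1 = 1.2502 - 0.05*10.0016 = 0.7501
Step 2: grad_x = 2*2*0.7753 = 3.1011, grad_y = 2*4*0.7501 = 6.001
  x_2 = 0.7753 - 0.05*3.1011 = 0.6202
  y_2 = 0.7501 - 0.05*6.001 = 0.4501
Step 3: grad_x = 2*2*0.6202 = 2.4809, grad_y = 2*4*0.4501 = 3.6006
  x_3 = 0.6202 - 0.05*2.4809 = 0.4962
  y_3 = 0.4501 - 0.05*3.6006 = 0.27
Step 4: grad_x = 2*2*0.4962 = 1.9847, grad_y = 2*4*0.27 = 2.1603
  x_4 = 0.4962 - 0.05*1.9847 = 0.3969
  y_4 = 0.27 - 0.05*2.1603 = 0.162
Step 5: grad_x = 2*2*0.3969 = 1.5878, grad_y = 2*4*0.162 = 1.2962
  x_5 = 0.3969 - 0.05*1.5878 = 0.3176
  y_5 = 0.162 - 0.05*1.2962 = 0.0972
f(0.3176, 0.0972) = 2*0.3176^2 + 4*0.0972^2 = 0.2395


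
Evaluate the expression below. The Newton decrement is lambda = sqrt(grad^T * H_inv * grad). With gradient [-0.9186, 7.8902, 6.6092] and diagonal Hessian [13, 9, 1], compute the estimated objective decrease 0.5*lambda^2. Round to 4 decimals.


Step 1: H is diagonal, so H^(-1) * g = [-0.0707, 0.8767, 6.6092].
Step 2: g^T H^(-1) g = sum_i g_i^2 / H_ii
  = (-0.9186)^2/13 + (7.8902)^2/9 + (6.6092)^2/1
  = 0.0649 + 6.9173 + 43.6815 = 50.6637
Step 3: Objective decrease = 0.5 * g^T H^(-1) g = 25.3318


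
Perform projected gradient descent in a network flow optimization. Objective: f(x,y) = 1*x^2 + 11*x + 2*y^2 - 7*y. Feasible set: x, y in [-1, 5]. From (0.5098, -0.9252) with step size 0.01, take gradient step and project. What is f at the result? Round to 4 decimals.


Step 1: Compute gradient at (0.5098, -0.9252).
grad_x = 2*1*0.5098 + 11 = 12.0196
grad_y = 2*2*-0.9252 - 7 = -10.7008
Step 2: Gradient step.
x_raw = 0.5098 - 0.01*12.0196 = 0.3896
y_raw = -0.9252 - 0.01*-10.7008 = -0.8182
Step 3: Project onto [-1, 5].
x_proj = clip(0.3896) = 0.3896
y_proj = clip(-0.8182) = -0.8182
Step 4: Evaluate f.
f(0.3896, -0.8182) = 11.5037


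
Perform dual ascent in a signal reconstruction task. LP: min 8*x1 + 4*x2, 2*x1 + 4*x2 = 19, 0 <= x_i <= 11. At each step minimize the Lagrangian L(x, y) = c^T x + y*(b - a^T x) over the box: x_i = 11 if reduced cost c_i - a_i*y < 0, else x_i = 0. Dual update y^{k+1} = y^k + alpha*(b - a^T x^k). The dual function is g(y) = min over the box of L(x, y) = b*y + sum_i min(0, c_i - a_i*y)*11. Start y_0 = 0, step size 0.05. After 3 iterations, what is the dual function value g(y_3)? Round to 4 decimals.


Dual ascent for LP: min 8*x1 + 4*x2, 2*x1 + 4*x2 = 19, 0 <= x_i <= 11
Step 1: y^k = 0.0, reduced costs: (8.0, 4.0)
  x^k = (0.0, 0.0), subgradient = b - a^T x = 19.0
  y^{k+1} = 0.0 + 0.05*19.0 = 0.95
Step 2: y^k = 0.95, reduced costs: (6.1, 0.2)
  x^k = (0.0, 0.0), subgradient = b - a^T x = 19.0
  y^{k+1} = 0.95 + 0.05*19.0 = 1.9
Step 3: y^k = 1.9, reduced costs: (4.2, -3.6)
  x^k = (0.0, 11.0), subgradient = b - a^T x = -25.0
  y^{k+1} = 1.9 + 0.05*-25.0 = 0.65
Dual objective at y_3 = 0.65: reduced costs (6.7, 1.4), box minimizer x = (0.0, 0.0)
g(y_3) = b*y + (c1 - a1*y)*x1 + (c2 - a2*y)*x2 = 19*0.65 + 6.7*0.0 + 1.4*0.0 = 12.35 + 0.0 + 0.0 = 12.35


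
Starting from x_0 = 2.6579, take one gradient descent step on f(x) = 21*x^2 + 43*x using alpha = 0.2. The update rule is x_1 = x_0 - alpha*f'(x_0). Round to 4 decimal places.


We compute the gradient at x_0 and apply the update.
f'(x) = 42*x + 43
f'(2.6579) = 42*2.6579 + 43 = 154.6318
x_1 = 2.6579 - 0.2*154.6318 = -28.2685


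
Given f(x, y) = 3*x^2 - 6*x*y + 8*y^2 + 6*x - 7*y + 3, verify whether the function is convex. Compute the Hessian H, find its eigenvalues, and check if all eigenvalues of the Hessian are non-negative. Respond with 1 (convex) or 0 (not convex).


The Hessian of f(x,y) = 3*x^2 - 6*x*y + 8*y^2 + 6*x - 7*y + 3 is:
H = [[6, -6], [-6, 16]]
Trace = 6 + 16 = 22
Determinant = 6*16 - (-6)^2 = 60
Discriminant = (22)^2 - 4*60 = 244.0
Eigenvalues: lambda_1 = 3.1898, lambda_2 = 18.8102
The function is convex.

1


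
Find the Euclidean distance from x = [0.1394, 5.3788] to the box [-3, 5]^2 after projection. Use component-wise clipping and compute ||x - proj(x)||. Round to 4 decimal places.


Project each component onto [-3, 5].
clip(0.1394) = 0.1394, clip(5.3788) = 5.0
Projection = [0.1394, 5.0]
Squared diffs: [0.0, 0.1435]
Distance = sqrt(0.1435) = 0.3788


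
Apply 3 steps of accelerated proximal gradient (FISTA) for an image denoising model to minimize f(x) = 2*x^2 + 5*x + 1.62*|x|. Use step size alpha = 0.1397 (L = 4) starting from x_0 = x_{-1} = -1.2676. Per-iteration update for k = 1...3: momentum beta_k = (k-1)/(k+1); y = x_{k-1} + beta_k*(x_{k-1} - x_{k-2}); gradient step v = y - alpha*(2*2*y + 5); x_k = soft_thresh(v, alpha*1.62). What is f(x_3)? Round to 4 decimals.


FISTA on f(x) = 2*x^2 + 5*x + 1.62*|x|
L = 4, alpha = 0.1397
Iteration 1: beta = 0.0, y = -1.2676 + 0.0*(-1.2676 + 1.2676) = -1.2676
  grad(y) = -0.0704, v = y - alpha*grad = -1.2578
  prox(v) = soft_thresh(-1.2578, 0.2263) = -1.0315
Iteration 2: beta = 0.3333, y = -1.0315 + 0.3333*(-1.0315 + 1.2676) = -0.9527
  grad(y) = 1.1891, v = y - alpha*grad = -1.1188
  prox(v) = soft_thresh(-1.1188, 0.2263) = -0.8925
Iteration 3: beta = 0.5, y = -0.8925 + 0.5*(-0.8925 + 1.0315) = -0.8231
  grad(y) = 1.7077, v = y - alpha*grad = -1.0616
  prox(v) = soft_thresh(-1.0616, 0.2263) = -0.8353
f(x_3) = 2*(-0.8353)^2 + 5*(-0.8353) + 1.62*|-0.8353| = -1.4279


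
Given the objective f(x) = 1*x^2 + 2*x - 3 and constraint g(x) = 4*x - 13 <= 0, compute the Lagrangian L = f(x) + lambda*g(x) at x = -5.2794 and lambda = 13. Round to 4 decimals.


Step 1: Evaluate f(x).
f(-5.2794) = 1*(-5.2794)^2 + 2*(-5.2794) - 3 = 14.3133
Step 2: Evaluate g(x).
g(-5.2794) = 4*-5.2794 - 13 = -34.1176
Step 3: Compute Lagrangian.
L = 14.3133 + 13*-34.1176 = -429.2155


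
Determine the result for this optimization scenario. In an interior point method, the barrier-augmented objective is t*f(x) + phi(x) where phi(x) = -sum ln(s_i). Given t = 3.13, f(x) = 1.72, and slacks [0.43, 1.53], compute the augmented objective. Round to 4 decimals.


Step 1: Compute log-barrier.
ln values: [-0.844, 0.4253]
phi = -(-0.844 + 0.4253) = 0.4187
Step 2: Compute augmented objective.
t*f(x) = 3.13*1.72 = 5.3836
Total = 5.3836 + 0.4187 = 5.8023


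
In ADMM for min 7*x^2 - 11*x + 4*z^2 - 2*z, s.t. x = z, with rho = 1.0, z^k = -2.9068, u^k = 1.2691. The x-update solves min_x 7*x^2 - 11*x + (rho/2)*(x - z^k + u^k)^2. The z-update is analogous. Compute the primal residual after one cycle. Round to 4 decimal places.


ADMM iteration with rho = 1.0, z^k = -2.9068, u^k = 1.2691
Step 1: x-update.
Minimize 7*x^2 - 11*x + (1.0/2)*(x + 2.9068 + 1.2691)^2
FOC: (2*7 + 1.0)*x = 11 + 1.0*(-2.9068 - 1.2691)
x^{k+1} = 0.4549
Step 2: z-update.
Minimize 4*z^2 - 2*z + (1.0/2)*(0.4549 - z + 1.2691)^2
FOC: (2*4 + 1.0)*z = 2 + 1.0*(0.4549 + 1.2691)
z^{k+1} = 0.4138
Step 3: u-update.
u^{k+1} = 1.2691 + 0.4549 - 0.4138 = 1.3103
Step 4: Primal residual = |0.4549 - 0.4138| = 0.0412


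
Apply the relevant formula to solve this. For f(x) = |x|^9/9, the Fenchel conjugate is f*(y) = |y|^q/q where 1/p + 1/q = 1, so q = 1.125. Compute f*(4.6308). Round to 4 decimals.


The conjugate exponent q satisfies 1/p + 1/q = 1.
p = 9, so q = 9/(9 - 1) = 1.125
|y|^q = 4.6308^1.125 = 5.6087
f*(4.6308) = 5.6087 / 1.125 = 4.9855


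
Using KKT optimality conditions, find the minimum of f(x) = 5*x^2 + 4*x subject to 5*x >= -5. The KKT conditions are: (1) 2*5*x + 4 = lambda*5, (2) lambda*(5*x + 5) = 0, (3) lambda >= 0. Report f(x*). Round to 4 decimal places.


Step 1: Try lambda = 0 (constraint inactive).
Stationarity: 2*5*x + 4 = 0
x* = -4/(2*5) = -0.4
Check constraint: 5*-0.4 = -2.0 >= -5 -- satisfied.
Step 2: Compute optimal value.
f(x*) = 5*(-0.4)^2 + 4*(-0.4) = -0.8


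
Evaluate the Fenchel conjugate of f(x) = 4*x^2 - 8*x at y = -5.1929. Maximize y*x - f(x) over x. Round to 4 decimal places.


f*(y) = sup_x {y*x - a*x^2 - b*x} = sup_x {(y-b)*x - a*x^2}
FOC: (y - b) - 2a*x = 0 => x* = (y - b)/(2a)
x* = (-5.1929 + 8)/(2*4) = 0.3509
f*(-5.1929) = (y-b)^2/(4a) = (-5.1929 + 8)^2/(4*4)
= 7.8798/16 = 0.4925


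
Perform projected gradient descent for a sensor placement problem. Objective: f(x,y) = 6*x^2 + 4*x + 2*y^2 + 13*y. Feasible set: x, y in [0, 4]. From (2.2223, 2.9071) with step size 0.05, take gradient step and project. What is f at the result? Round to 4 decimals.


Step 1: Compute gradient at (2.2223, 2.9071).
grad_x = 2*6*2.2223 + 4 = 30.6676
grad_y = 2*2*2.9071 + 13 = 24.6284
Step 2: Gradient step.
x_raw = 2.2223 - 0.05*30.6676 = 0.6889
y_raw = 2.9071 - 0.05*24.6284 = 1.6757
Step 3: Project onto [0, 4].
x_proj = clip(0.6889) = 0.6889
y_proj = clip(1.6757) = 1.6757
Step 4: Evaluate f.
f(0.6889, 1.6757) = 33.003


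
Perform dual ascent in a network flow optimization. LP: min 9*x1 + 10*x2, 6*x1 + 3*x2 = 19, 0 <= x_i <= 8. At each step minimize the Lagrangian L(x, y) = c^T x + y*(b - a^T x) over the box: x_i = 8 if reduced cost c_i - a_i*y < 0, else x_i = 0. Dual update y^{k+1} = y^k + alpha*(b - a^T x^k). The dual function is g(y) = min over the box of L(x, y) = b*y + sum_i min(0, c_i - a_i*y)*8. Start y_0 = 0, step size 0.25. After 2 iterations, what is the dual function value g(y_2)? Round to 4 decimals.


Dual ascent for LP: min 9*x1 + 10*x2, 6*x1 + 3*x2 = 19, 0 <= x_i <= 8
Step 1: y^k = 0.0, reduced costs: (9.0, 10.0)
  x^k = (0.0, 0.0), subgradient = b - a^T x = 19.0
  y^{k+1} = 0.0 + 0.25*19.0 = 4.75
Step 2: y^k = 4.75, reduced costs: (-19.5, -4.25)
  x^k = (8.0, 8.0), subgradient = b - a^T x = -53.0
  y^{k+1} = 4.75 + 0.25*-53.0 = -8.5
Dual objective at y_2 = -8.5: reduced costs (60.0, 35.5), box minimizer x = (0.0, 0.0)
g(y_2) = b*y + (c1 - a1*y)*x1 + (c2 - a2*y)*x2 = 19*(-8.5) + 60.0*0.0 + 35.5*0.0 = -161.5 + 0.0 + 0.0 = -161.5


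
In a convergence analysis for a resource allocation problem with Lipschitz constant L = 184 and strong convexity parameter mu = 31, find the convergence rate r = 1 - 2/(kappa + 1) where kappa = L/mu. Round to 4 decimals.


Step 1: Compute the condition number.
kappa = L/mu = 184/31 = 5.9355
Step 2: Compute the convergence rate.
r = 1 - 2/(kappa + 1) = 1 - 2*mu/(L + mu) = (L - mu)/(L + mu) = 153/215 = 0.7116


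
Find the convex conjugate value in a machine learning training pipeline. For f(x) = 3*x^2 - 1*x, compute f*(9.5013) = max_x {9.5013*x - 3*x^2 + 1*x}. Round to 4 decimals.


f*(y) = sup_x {y*x - a*x^2 - b*x} = sup_x {(y-b)*x - a*x^2}
FOC: (y - b) - 2a*x = 0 => x* = (y - b)/(2a)
x* = (9.5013 + 1)/(2*3) = 1.7502
f*(9.5013) = (y-b)^2/(4a) = (9.5013 + 1)^2/(4*3)
= 110.2773/12 = 9.1898


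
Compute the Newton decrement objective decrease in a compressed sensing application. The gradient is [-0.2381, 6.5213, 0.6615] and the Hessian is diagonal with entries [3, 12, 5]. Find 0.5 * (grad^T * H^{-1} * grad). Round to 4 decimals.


Step 1: H is diagonal, so H^(-1) * g = [-0.0794, 0.5434, 0.1323].
Step 2: g^T H^(-1) g = sum_i g_i^2 / H_ii
  = (-0.2381)^2/3 + (6.5213)^2/12 + (0.6615)^2/5
  = 0.0189 + 3.5439 + 0.0875 = 3.6504
Step 3: Objective decrease = 0.5 * g^T H^(-1) g = 1.8252


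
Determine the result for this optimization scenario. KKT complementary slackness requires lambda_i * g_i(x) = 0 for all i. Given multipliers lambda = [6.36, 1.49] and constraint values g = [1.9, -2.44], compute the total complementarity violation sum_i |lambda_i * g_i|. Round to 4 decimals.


KKT complementary slackness check:
lambda_1 * g_1 = 6.36 * 1.9 = 12.084
lambda_2 * g_2 = 1.49 * -2.44 = -3.6356
Total violation = 12.084 + 3.6356 = 15.7196


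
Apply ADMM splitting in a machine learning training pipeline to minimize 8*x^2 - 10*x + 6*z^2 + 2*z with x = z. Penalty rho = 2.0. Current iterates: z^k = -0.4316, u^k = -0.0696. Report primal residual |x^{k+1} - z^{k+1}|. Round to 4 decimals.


ADMM iteration with rho = 2.0, z^k = -0.4316, u^k = -0.0696
Step 1: x-update.
Minimize 8*x^2 - 10*x + (2.0/2)*(x + 0.4316 - 0.0696)^2
FOC: (2*8 + 2.0)*x = 10 + 2.0*(-0.4316 + 0.0696)
x^{k+1} = 0.5153
Step 2: z-update.
Minimize 6*z^2 + 2*z + (2.0/2)*(0.5153 - z - 0.0696)^2
FOC: (2*6 + 2.0)*z = -2 + 2.0*(0.5153 - 0.0696)
z^{k+1} = -0.0792
Step 3: u-update.
u^{k+1} = -0.0696 + 0.5153 + 0.0792 = 0.5249
Step 4: Primal residual = |0.5153 + 0.0792| = 0.5945


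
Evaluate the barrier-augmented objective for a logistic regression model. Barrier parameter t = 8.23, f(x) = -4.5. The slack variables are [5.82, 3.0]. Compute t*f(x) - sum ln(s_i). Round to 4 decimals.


Step 1: Compute log-barrier.
ln values: [1.7613, 1.0986]
phi = -(1.7613 + 1.0986) = -2.8599
Step 2: Compute augmented objective.
t*f(x) = 8.23*-4.5 = -37.035
Total = -37.035 - 2.8599 = -39.8949


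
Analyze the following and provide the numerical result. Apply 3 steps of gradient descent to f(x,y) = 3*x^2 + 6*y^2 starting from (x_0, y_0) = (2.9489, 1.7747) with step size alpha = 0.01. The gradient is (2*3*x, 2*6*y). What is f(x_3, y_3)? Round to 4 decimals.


Gradient descent on f(x,y) = 3*x^2 + 6*y^2.
Starting point: (2.9489, 1.7747), alpha = 0.01
Step 1: grad_x = 2*3*2.9489 = 17.6934, grad_y = 2*6*1.7747 = 21.2964
  x_1 = 2.9489 - 0.01*17.6934 = 2.772
  y_1 = 1.7747 - 0.01*21.2964 = 1.5617
Step 2: grad_x = 2*3*2.772 = 16.6318, grad_y = 2*6*1.5617 = 18.7408
  x_2 = 2.772 - 0.01*16.6318 = 2.6056
  y_2 = 1.5617 - 0.01*18.7408 = 1.3743
Step 3: grad_x = 2*3*2.6056 = 15.6339, grad_y = 2*6*1.3743 = 16.4919
  x_3 = 2.6056 - 0.01*15.6339 = 2.4493
  y_3 = 1.3743 - 0.01*16.4919 = 1.2094
f(2.4493, 1.2094) = 3*2.4493^2 + 6*1.2094^2 = 26.7734


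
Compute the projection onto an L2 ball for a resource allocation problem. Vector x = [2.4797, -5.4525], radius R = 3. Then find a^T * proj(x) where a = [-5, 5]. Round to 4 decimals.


Step 1: Compute ||x|| (intermediates to 6 decimals).
||x|| = sqrt(2.4797^2 + (-5.4525)^2) = 5.98988
Step 2: Project.
Since ||x|| > R, scale = R/||x|| = 3/5.98988 = 0.500845, proj(x) = scale * x
proj(x) = [1.241945, -2.730857]
Step 3: Dot product.
a^T * proj(x) = -5*1.241945 + 5*(-2.730857) = -19.864


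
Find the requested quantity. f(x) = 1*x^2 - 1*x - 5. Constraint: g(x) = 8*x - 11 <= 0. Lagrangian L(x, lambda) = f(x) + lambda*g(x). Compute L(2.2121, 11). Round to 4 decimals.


Step 1: Evaluate f(x).
f(2.2121) = 1*2.2121^2 - 1*2.2121 - 5 = -2.3187
Step 2: Evaluate g(x).
g(2.2121) = 8*2.2121 - 11 = 6.6968
Step 3: Compute Lagrangian.
L = -2.3187 + 11*6.6968 = 71.3461


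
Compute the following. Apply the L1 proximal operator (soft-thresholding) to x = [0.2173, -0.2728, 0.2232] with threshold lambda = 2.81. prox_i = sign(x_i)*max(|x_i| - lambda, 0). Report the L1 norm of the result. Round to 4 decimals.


Soft-thresholding with lambda = 2.81:
prox(0.2173) = sign(0.2173)*max(|0.2173| - 2.81, 0) = 0.0
prox(-0.2728) = sign(-0.2728)*max(|-0.2728| - 2.81, 0) = 0.0
prox(0.2232) = sign(0.2232)*max(|0.2232| - 2.81, 0) = 0.0
prox(x) = [0.0, 0.0, 0.0]
||prox(x)||_1 = 0.0 + 0.0 + 0.0 = 0.0


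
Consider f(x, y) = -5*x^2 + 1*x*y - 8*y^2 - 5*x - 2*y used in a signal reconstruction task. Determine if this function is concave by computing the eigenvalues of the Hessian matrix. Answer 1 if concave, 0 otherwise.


The Hessian of f(x,y) = -5*x^2 + 1*x*y - 8*y^2 - 5*x - 2*y is:
H = [[-10, 1], [1, -16]]
Trace = -10 - 16 = -26
Determinant = -10*-16 - (1)^2 = 159
Discriminant = (-26)^2 - 4*159 = 40.0
Eigenvalues: lambda_1 = -16.1623, lambda_2 = -9.8377
The function is concave.

1


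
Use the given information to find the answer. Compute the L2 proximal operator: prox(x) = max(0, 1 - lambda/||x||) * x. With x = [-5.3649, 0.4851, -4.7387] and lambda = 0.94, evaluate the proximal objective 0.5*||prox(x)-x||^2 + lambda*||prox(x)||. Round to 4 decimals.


Step 1: Compute ||x||.
||x|| = 7.1745
Step 2: Compute scaling factor.
scale = max(0, 1 - 0.94/7.1745) = 0.869
Step 3: prox(x) = [-4.662, 0.4215, -4.1178]
||prox(x)|| = 6.2345
Step 4: Proximal objective.
0.5*||prox-x||^2 = 0.4418
lambda*||prox|| = 5.8604
Total = 6.3022


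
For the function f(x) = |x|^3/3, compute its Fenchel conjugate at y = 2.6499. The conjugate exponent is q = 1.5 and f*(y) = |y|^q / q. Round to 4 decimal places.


The conjugate exponent q satisfies 1/p + 1/q = 1.
p = 3, so q = 3/(3 - 1) = 1.5
|y|^q = 2.6499^1.5 = 4.3136
f*(2.6499) = 4.3136 / 1.5 = 2.8758


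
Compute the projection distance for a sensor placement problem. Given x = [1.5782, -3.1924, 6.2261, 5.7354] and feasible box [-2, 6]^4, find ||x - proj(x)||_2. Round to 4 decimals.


Project each component onto [-2, 6].
clip(1.5782) = 1.5782, clip(-3.1924) = -2.0, clip(6.2261) = 6.0, clip(5.7354) = 5.7354
Projection = [1.5782, -2.0, 6.0, 5.7354]
Squared diffs: [0.0, 1.4218, 0.0511, 0.0]
Distance = sqrt(1.4729) = 1.2136


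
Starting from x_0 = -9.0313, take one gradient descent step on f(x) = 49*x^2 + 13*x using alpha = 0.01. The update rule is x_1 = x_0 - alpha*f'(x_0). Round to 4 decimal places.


We compute the gradient at x_0 and apply the update.
f'(x) = 98*x + 13
f'(-9.0313) = 98*-9.0313 + 13 = -872.0674
x_1 = -9.0313 - 0.01*-872.0674 = -0.3106


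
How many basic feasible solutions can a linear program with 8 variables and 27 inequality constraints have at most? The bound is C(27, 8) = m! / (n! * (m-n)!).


Each vertex corresponds to some choice of n active constraints out of m, so the number of vertices is at most C(m, n) = m! / (n!(m-n)!).
m = 27, n = 8
Numerator: 27 * 26 * 25 * 24 * 23 * 22 * 21 * 20
Denominator: 8! = 40320
C(27, 8) = 2220075


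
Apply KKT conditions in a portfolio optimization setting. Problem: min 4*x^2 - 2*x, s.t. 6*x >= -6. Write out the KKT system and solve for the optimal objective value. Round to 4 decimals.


Step 1: Try lambda = 0 (constraint inactive).
Stationarity: 2*4*x - 2 = 0
x* = 2/(2*4) = 0.25
Check constraint: 6*0.25 = 1.5 >= -6 -- satisfied.
Step 2: Compute optimal value.
f(x*) = 4*0.25^2 - 2*0.25 = -0.25


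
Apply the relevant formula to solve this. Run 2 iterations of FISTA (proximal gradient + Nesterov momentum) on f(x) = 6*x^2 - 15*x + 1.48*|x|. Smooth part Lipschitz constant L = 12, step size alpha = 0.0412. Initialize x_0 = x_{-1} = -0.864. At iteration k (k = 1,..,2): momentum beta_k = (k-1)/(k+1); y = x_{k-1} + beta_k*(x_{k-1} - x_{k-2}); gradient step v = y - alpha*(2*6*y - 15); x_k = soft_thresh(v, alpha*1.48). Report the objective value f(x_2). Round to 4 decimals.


FISTA on f(x) = 6*x^2 - 15*x + 1.48*|x|
L = 12, alpha = 0.0412
Iteration 1: beta = 0.0, y = -0.864 + 0.0*(-0.864 + 0.864) = -0.864
  grad(y) = -25.368, v = y - alpha*grad = 0.1812
  prox(v) = soft_thresh(0.1812, 0.061) = 0.1202
Iteration 2: beta = 0.3333, y = 0.1202 + 0.3333*(0.1202 + 0.864) = 0.4482
  grad(y) = -9.621, v = y - alpha*grad = 0.8446
  prox(v) = soft_thresh(0.8446, 0.061) = 0.7837
f(x_2) = 6*0.7837^2 - 15*0.7837 + 1.48*|0.7837| = -6.9103


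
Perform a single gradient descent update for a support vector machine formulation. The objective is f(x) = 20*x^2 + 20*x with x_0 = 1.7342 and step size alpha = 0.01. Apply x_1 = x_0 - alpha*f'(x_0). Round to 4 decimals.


We compute the gradient at x_0 and apply the update.
f'(x) = 40*x + 20
f'(1.7342) = 40*1.7342 + 20 = 89.368
x_1 = 1.7342 - 0.01*89.368 = 0.8405


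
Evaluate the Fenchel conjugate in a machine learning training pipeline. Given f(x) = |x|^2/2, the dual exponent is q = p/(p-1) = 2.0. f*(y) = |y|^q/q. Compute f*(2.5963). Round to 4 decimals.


The conjugate exponent q satisfies 1/p + 1/q = 1.
p = 2, so q = 2/(2 - 1) = 2.0
|y|^q = 2.5963^2.0 = 6.7408
f*(2.5963) = 6.7408 / 2.0 = 3.3704


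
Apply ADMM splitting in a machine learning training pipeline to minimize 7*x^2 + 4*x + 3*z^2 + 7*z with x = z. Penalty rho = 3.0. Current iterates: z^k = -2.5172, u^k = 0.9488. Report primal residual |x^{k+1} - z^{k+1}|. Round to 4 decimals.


ADMM iteration with rho = 3.0, z^k = -2.5172, u^k = 0.9488
Step 1: x-update.
Minimize 7*x^2 + 4*x + (3.0/2)*(x + 2.5172 + 0.9488)^2
FOC: (2*7 + 3.0)*x = -4 + 3.0*(-2.5172 - 0.9488)
x^{k+1} = -0.8469
Step 2: z-update.
Minimize 3*z^2 + 7*z + (3.0/2)*(-0.8469 - z + 0.9488)^2
FOC: (2*3 + 3.0)*z = -7 + 3.0*(-0.8469 + 0.9488)
z^{k+1} = -0.7438
Step 3: u-update.
u^{k+1} = 0.9488 - 0.8469 + 0.7438 = 0.8457
Step 4: Primal residual = |-0.8469 + 0.7438| = 0.1031


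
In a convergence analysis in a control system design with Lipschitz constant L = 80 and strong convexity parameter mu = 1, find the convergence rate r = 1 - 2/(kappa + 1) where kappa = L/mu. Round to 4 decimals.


Step 1: Compute the condition number.
kappa = L/mu = 80/1 = 80.0
Step 2: Compute the convergence rate.
r = 1 - 2/(kappa + 1) = 1 - 2*mu/(L + mu) = (L - mu)/(L + mu) = 79/81 = 0.9753


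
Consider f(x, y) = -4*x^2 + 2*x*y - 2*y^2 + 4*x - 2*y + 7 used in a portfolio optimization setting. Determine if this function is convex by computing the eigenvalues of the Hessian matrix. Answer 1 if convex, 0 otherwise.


The Hessian of f(x,y) = -4*x^2 + 2*x*y - 2*y^2 + 4*x - 2*y + 7 is:
H = [[-8, 2], [2, -4]]
Trace = -8 - 4 = -12
Determinant = -8*-4 - (2)^2 = 28
Discriminant = (-12)^2 - 4*28 = 32.0
Eigenvalues: lambda_1 = -8.8284, lambda_2 = -3.1716
The function is not convex.

0


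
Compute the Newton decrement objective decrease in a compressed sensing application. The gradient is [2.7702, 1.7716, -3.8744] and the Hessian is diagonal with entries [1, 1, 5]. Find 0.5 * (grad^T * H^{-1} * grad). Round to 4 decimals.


Step 1: H is diagonal, so H^(-1) * g = [2.7702, 1.7716, -0.7749].
Step 2: g^T H^(-1) g = sum_i g_i^2 / H_ii
  = (2.7702)^2/1 + (1.7716)^2/1 + (-3.8744)^2/5
  = 7.674 + 3.1386 + 3.0022 = 13.8148
Step 3: Objective decrease = 0.5 * g^T H^(-1) g = 6.9074


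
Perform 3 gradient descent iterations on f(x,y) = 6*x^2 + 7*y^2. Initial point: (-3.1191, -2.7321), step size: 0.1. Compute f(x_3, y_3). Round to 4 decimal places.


Gradient descent on f(x,y) = 6*x^2 + 7*y^2.
Starting point: (-3.1191, -2.7321), alpha = 0.1
Step 1: grad_x = 2*6*-3.1191 = -37.4292, grad_y = 2*7*-2.7321 = -38.2494
  x_1 = -3.1191 - 0.1*-37.4292 = 0.6238
  y_1 = -2.7321 - 0.1*-38.2494 = 1.0928
Step 2: grad_x = 2*6*0.6238 = 7.4858, grad_y = 2*7*1.0928 = 15.2998
  x_2 = 0.6238 - 0.1*7.4858 = -0.1248
  y_2 = 1.0928 - 0.1*15.2998 = -0.4371
Step 3: grad_x = 2*6*-0.1248 = -1.4972, grad_y = 2*7*-0.4371 = -6.1199
  x_3 = -0.1248 - 0.1*-1.4972 = 0.025
  y_3 = -0.4371 - 0.1*-6.1199 = 0.1749
f(0.025, 0.1749) = 6*0.025^2 + 7*0.1749^2 = 0.2178


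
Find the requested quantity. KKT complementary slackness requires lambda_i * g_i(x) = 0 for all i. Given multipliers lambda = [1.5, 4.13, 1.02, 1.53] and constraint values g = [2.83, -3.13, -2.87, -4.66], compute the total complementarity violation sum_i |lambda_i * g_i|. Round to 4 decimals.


KKT complementary slackness check:
lambda_1 * g_1 = 1.5 * 2.83 = 4.245
lambda_2 * g_2 = 4.13 * -3.13 = -12.9269
lambda_3 * g_3 = 1.02 * -2.87 = -2.9274
lambda_4 * g_4 = 1.53 * -4.66 = -7.1298
Total violation = 4.245 + 12.9269 + 2.9274 + 7.1298 = 27.2291


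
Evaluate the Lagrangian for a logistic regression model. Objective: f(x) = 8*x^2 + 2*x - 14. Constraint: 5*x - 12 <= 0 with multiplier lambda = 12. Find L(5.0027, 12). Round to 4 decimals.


Step 1: Evaluate f(x).
f(5.0027) = 8*5.0027^2 + 2*5.0027 - 14 = 196.2215
Step 2: Evaluate g(x).
g(5.0027) = 5*5.0027 - 12 = 13.0135
Step 3: Compute Lagrangian.
L = 196.2215 + 12*13.0135 = 352.3835


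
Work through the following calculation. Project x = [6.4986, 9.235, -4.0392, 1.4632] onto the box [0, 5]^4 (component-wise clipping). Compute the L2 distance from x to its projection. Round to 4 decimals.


Project each component onto [0, 5].
clip(6.4986) = 5.0, clip(9.235) = 5.0, clip(-4.0392) = 0.0, clip(1.4632) = 1.4632
Projection = [5.0, 5.0, 0.0, 1.4632]
Squared diffs: [2.2458, 17.9352, 16.3151, 0.0]
Distance = sqrt(36.4961) = 6.0412


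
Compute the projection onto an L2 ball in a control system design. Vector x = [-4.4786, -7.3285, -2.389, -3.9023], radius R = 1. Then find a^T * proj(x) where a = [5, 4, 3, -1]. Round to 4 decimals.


Step 1: Compute ||x|| (intermediates to 6 decimals).
||x|| = sqrt((-4.4786)^2 + (-7.3285)^2 + (-2.389)^2 + (-3.9023)^2) = 9.731394
Step 2: Project.
Since ||x|| > R, scale = R/||x|| = 1/9.731394 = 0.10276, proj(x) = scale * x
proj(x) = [-0.460221, -0.753077, -0.245494, -0.401]
Step 3: Dot product.
a^T * proj(x) = 5*(-0.460221) + 4*(-0.753077) + 3*(-0.245494) - 1*(-0.401) = -5.6489


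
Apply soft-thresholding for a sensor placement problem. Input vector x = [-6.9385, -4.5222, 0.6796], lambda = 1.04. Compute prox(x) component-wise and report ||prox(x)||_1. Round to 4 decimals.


Soft-thresholding with lambda = 1.04:
prox(-6.9385) = sign(-6.9385)*max(|-6.9385| - 1.04, 0) = -5.8985
prox(-4.5222) = sign(-4.5222)*max(|-4.5222| - 1.04, 0) = -3.4822
prox(0.6796) = sign(0.6796)*max(|0.6796| - 1.04, 0) = 0.0
prox(x) = [-5.8985, -3.4822, 0.0]
||prox(x)||_1 = 5.8985 + 3.4822 + 0.0 = 9.3807


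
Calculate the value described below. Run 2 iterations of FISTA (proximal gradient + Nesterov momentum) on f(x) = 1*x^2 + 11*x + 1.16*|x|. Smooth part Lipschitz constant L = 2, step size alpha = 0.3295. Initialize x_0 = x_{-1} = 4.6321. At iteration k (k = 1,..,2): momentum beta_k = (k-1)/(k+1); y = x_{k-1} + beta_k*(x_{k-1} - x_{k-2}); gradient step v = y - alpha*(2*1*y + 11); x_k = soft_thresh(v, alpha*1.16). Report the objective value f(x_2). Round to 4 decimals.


FISTA on f(x) = 1*x^2 + 11*x + 1.16*|x|
L = 2, alpha = 0.3295
Iteration 1: beta = 0.0, y = 4.6321 + 0.0*(4.6321 - 4.6321) = 4.6321
  grad(y) = 20.2642, v = y - alpha*grad = -2.045
  prox(v) = soft_thresh(-2.045, 0.3822) = -1.6627
Iteration 2: beta = 0.3333, y = -1.6627 + 0.3333*(-1.6627 - 4.6321) = -3.761
  grad(y) = 3.478, v = y - alpha*grad = -4.907
  prox(v) = soft_thresh(-4.907, 0.3822) = -4.5248
f(x_2) = 1*(-4.5248)^2 + 11*(-4.5248) + 1.16*|-4.5248| = -24.0502


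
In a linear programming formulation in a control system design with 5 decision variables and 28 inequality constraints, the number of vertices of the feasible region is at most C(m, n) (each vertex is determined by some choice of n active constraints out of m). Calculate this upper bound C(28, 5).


Each vertex corresponds to some choice of n active constraints out of m, so the number of vertices is at most C(m, n) = m! / (n!(m-n)!).
m = 28, n = 5
Numerator: 28 * 27 * 26 * 25 * 24
Denominator: 5! = 120
C(28, 5) = 98280


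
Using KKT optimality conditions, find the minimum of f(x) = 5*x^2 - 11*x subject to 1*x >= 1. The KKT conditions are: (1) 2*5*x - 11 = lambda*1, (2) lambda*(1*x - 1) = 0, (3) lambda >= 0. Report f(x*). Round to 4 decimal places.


Step 1: Try lambda = 0 (constraint inactive).
Stationarity: 2*5*x - 11 = 0
x* = 11/(2*5) = 1.1
Check constraint: 1*1.1 = 1.1 >= 1 -- satisfied.
Step 2: Compute optimal value.
f(x*) = 5*1.1^2 - 11*1.1 = -6.05


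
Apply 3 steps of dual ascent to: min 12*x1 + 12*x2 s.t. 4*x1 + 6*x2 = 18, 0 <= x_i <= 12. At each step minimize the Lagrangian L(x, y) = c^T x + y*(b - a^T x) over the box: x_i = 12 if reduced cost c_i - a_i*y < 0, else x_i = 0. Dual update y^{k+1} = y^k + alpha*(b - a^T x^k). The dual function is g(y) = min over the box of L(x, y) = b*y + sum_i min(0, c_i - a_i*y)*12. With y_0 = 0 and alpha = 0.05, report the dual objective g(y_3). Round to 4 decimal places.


Dual ascent for LP: min 12*x1 + 12*x2, 4*x1 + 6*x2 = 18, 0 <= x_i <= 12
Step 1: y^k = 0.0, reduced costs: (12.0, 12.0)
  x^k = (0.0, 0.0), subgradient = b - a^T x = 18.0
  y^{k+1} = 0.0 + 0.05*18.0 = 0.9
Step 2: y^k = 0.9, reduced costs: (8.4, 6.6)
  x^k = (0.0, 0.0), subgradient = b - a^T x = 18.0
  y^{k+1} = 0.9 + 0.05*18.0 = 1.8
Step 3: y^k = 1.8, reduced costs: (4.8, 1.2)
  x^k = (0.0, 0.0), subgradient = b - a^T x = 18.0
  y^{k+1} = 1.8 + 0.05*18.0 = 2.7
Dual objective at y_3 = 2.7: reduced costs (1.2, -4.2), box minimizer x = (0.0, 12.0)
g(y_3) = b*y + (c1 - a1*y)*x1 + (c2 - a2*y)*x2 = 18*2.7 + 1.2*0.0 + (-4.2)*12.0 = 48.6 + 0.0 - 50.4 = -1.8


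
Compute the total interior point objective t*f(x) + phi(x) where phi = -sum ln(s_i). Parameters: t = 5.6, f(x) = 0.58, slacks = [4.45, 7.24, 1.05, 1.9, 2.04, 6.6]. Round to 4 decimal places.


Step 1: Compute log-barrier.
ln values: [1.4929, 1.9796, 0.0488, 0.6419, 0.7129, 1.8871]
phi = -(1.4929 + 1.9796 + 0.0488 + 0.6419 + 0.7129 + 1.8871) = -6.7632
Step 2: Compute augmented objective.
t*f(x) = 5.6*0.58 = 3.248
Total = 3.248 - 6.7632 = -3.5152


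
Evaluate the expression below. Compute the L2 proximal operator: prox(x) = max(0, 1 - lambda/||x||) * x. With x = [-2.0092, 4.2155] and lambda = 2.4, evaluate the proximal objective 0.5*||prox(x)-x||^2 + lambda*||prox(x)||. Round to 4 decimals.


Step 1: Compute ||x||.
||x|| = 4.6698
Step 2: Compute scaling factor.
scale = max(0, 1 - 2.4/4.6698) = 0.4861
Step 3: prox(x) = [-0.9766, 2.049]
||prox(x)|| = 2.2698
Step 4: Proximal objective.
0.5*||prox-x||^2 = 2.88
lambda*||prox|| = 5.4475
Total = 8.3276


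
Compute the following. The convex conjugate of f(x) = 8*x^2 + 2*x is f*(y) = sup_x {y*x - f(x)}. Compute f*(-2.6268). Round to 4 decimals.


f*(y) = sup_x {y*x - a*x^2 - b*x} = sup_x {(y-b)*x - a*x^2}
FOC: (y - b) - 2a*x = 0 => x* = (y - b)/(2a)
x* = (-2.6268 - 2)/(2*8) = -0.2892
f*(-2.6268) = (y-b)^2/(4a) = (-2.6268 - 2)^2/(4*8)
= 21.4073/32 = 0.669


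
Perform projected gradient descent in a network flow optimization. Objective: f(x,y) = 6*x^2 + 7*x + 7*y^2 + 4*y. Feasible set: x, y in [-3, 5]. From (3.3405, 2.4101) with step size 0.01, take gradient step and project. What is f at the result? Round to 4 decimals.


Step 1: Compute gradient at (3.3405, 2.4101).
grad_x = 2*6*3.3405 + 7 = 47.086
grad_y = 2*7*2.4101 + 4 = 37.7414
Step 2: Gradient step.
x_raw = 3.3405 - 0.01*47.086 = 2.8696
y_raw = 2.4101 - 0.01*37.7414 = 2.0327
Step 3: Project onto [-3, 5].
x_proj = clip(2.8696) = 2.8696
y_proj = clip(2.0327) = 2.0327
Step 4: Evaluate f.
f(2.8696, 2.0327) = 106.5499


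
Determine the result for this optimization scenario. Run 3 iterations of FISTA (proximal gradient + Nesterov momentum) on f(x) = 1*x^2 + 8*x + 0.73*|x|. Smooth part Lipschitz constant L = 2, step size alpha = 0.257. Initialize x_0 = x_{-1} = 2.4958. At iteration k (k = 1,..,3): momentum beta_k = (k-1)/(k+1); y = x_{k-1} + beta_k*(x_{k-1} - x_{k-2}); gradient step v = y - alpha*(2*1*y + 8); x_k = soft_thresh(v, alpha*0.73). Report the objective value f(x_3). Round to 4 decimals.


FISTA on f(x) = 1*x^2 + 8*x + 0.73*|x|
L = 2, alpha = 0.257
Iteration 1: beta = 0.0, y = 2.4958 + 0.0*(2.4958 - 2.4958) = 2.4958
  grad(y) = 12.9916, v = y - alpha*grad = -0.843
  prox(v) = soft_thresh(-0.843, 0.1876) = -0.6554
Iteration 2: beta = 0.3333, y = -0.6554 + 0.3333*(-0.6554 - 2.4958) = -1.7058
  grad(y) = 4.5883, v = y - alpha*grad = -2.885
  prox(v) = soft_thresh(-2.885, 0.1876) = -2.6974
Iteration 3: beta = 0.5, y = -2.6974 + 0.5*(-2.6974 + 0.6554) = -3.7184
  grad(y) = 0.5631, v = y - alpha*grad = -3.8632
  prox(v) = soft_thresh(-3.8632, 0.1876) = -3.6755
f(x_3) = 1*(-3.6755)^2 + 8*(-3.6755) + 0.73*|-3.6755| = -13.2116


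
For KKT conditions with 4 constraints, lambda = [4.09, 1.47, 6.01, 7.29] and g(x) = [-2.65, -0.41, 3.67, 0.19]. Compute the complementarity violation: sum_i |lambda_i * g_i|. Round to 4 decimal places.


KKT complementary slackness check:
lambda_1 * g_1 = 4.09 * -2.65 = -10.8385
lambda_2 * g_2 = 1.47 * -0.41 = -0.6027
lambda_3 * g_3 = 6.01 * 3.67 = 22.0567
lambda_4 * g_4 = 7.29 * 0.19 = 1.3851
Total violation = 10.8385 + 0.6027 + 22.0567 + 1.3851 = 34.883


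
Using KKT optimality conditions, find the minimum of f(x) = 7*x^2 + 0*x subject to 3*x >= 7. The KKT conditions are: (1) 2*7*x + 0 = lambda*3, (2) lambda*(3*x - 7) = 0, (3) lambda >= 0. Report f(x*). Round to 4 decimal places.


Step 1: Try lambda = 0 (constraint inactive).
x_unc = 0/(2*7) = 0.0
Check: 3*0.0 = 0.0 < 7 -- violated!
Step 2: Constraint must be active: 3*x = 7
x* = 7/3 = 2.3333 (rounded; the exact value 7/3 is used below)
lambda = (2*7*(7/3) + 0)/3 = 10.8889
Step 3: Compute optimal value.
f(x*) = 7*(7/3)^2 + 0*(7/3) = 38.1111


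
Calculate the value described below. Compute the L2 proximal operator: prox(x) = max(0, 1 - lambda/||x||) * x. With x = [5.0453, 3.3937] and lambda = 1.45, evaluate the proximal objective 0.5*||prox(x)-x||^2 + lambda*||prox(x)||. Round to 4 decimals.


Step 1: Compute ||x||.
||x|| = 6.0805
Step 2: Compute scaling factor.
scale = max(0, 1 - 1.45/6.0805) = 0.7615
Step 3: prox(x) = [3.8422, 2.5844]
||prox(x)|| = 4.6305
Step 4: Proximal objective.
0.5*||prox-x||^2 = 1.0513
lambda*||prox|| = 6.7142
Total = 7.7654


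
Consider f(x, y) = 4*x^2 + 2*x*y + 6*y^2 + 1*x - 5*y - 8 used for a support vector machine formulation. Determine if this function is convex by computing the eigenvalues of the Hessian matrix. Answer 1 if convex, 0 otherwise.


The Hessian of f(x,y) = 4*x^2 + 2*x*y + 6*y^2 + 1*x - 5*y - 8 is:
H = [[8, 2], [2, 12]]
Trace = 8 + 12 = 20
Determinant = 8*12 - (2)^2 = 92
Discriminant = (20)^2 - 4*92 = 32.0
Eigenvalues: lambda_1 = 7.1716, lambda_2 = 12.8284
The function is convex.

1


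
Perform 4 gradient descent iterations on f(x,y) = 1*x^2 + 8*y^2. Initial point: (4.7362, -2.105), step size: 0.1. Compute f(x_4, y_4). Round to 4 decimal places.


Gradient descent on f(x,y) = 1*x^2 + 8*y^2.
Starting point: (4.7362, -2.105), alpha = 0.1
Step 1: grad_x = 2*1*4.7362 = 9.4724, grad_y = 2*8*-2.105 = -33.68
  x_1 = 4.7362 - 0.1*9.4724 = 3.789
  y_1 = -2.105 - 0.1*-33.68 = 1.263
Step 2: grad_x = 2*1*3.789 = 7.5779, grad_y = 2*8*1.263 = 20.208
  x_2 = 3.789 - 0.1*7.5779 = 3.0312
  y_2 = 1.263 - 0.1*20.208 = -0.7578
Step 3: grad_x = 2*1*3.0312 = 6.0623, grad_y = 2*8*-0.7578 = -12.1248
  x_3 = 3.0312 - 0.1*6.0623 = 2.4249
  y_3 = -0.7578 - 0.1*-12.1248 = 0.4547
Step 4: grad_x = 2*1*2.4249 = 4.8499, grad_y = 2*8*0.4547 = 7.2749
  x_4 = 2.4249 - 0.1*4.8499 = 1.9399
  y_4 = 0.4547 - 0.1*7.2749 = -0.2728
f(1.9399, -0.2728) = 1*1.9399^2 + 8*(-0.2728)^2 = 4.3588


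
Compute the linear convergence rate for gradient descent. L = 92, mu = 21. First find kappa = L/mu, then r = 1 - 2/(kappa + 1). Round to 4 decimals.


Step 1: Compute the condition number.
kappa = L/mu = 92/21 = 4.381
Step 2: Compute the convergence rate.
r = 1 - 2/(kappa + 1) = 1 - 2*mu/(L + mu) = (L - mu)/(L + mu) = 71/113 = 0.6283


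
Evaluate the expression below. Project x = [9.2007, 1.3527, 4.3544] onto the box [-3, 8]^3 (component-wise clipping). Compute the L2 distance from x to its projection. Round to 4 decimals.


Project each component onto [-3, 8].
clip(9.2007) = 8.0, clip(1.3527) = 1.3527, clip(4.3544) = 4.3544
Projection = [8.0, 1.3527, 4.3544]
Squared diffs: [1.4417, 0.0, 0.0]
Distance = sqrt(1.4417) = 1.2007


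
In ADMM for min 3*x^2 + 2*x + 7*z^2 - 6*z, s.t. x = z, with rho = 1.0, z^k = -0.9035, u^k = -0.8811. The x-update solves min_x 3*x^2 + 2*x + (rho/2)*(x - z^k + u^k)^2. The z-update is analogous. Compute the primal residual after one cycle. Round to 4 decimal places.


ADMM iteration with rho = 1.0, z^k = -0.9035, u^k = -0.8811
Step 1: x-update.
Minimize 3*x^2 + 2*x + (1.0/2)*(x + 0.9035 - 0.8811)^2
FOC: (2*3 + 1.0)*x = -2 + 1.0*(-0.9035 + 0.8811)
x^{k+1} = -0.2889
Step 2: z-update.
Minimize 7*z^2 - 6*z + (1.0/2)*(-0.2889 - z - 0.8811)^2
FOC: (2*7 + 1.0)*z = 6 + 1.0*(-0.2889 - 0.8811)
z^{k+1} = 0.322
Step 3: u-update.
u^{k+1} = -0.8811 - 0.2889 - 0.322 = -1.492
Step 4: Primal residual = |-0.2889 - 0.322| = 0.6109
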